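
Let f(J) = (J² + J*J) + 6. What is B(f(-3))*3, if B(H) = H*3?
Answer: 216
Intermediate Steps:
f(J) = 6 + 2*J² (f(J) = (J² + J²) + 6 = 2*J² + 6 = 6 + 2*J²)
B(H) = 3*H
B(f(-3))*3 = (3*(6 + 2*(-3)²))*3 = (3*(6 + 2*9))*3 = (3*(6 + 18))*3 = (3*24)*3 = 72*3 = 216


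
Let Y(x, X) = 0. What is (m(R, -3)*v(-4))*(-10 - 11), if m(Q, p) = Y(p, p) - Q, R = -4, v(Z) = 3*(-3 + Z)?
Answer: 1764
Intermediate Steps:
v(Z) = -9 + 3*Z
m(Q, p) = -Q (m(Q, p) = 0 - Q = -Q)
(m(R, -3)*v(-4))*(-10 - 11) = ((-1*(-4))*(-9 + 3*(-4)))*(-10 - 11) = (4*(-9 - 12))*(-21) = (4*(-21))*(-21) = -84*(-21) = 1764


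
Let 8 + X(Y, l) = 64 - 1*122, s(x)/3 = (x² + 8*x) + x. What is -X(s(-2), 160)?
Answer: 66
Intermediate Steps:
s(x) = 3*x² + 27*x (s(x) = 3*((x² + 8*x) + x) = 3*(x² + 9*x) = 3*x² + 27*x)
X(Y, l) = -66 (X(Y, l) = -8 + (64 - 1*122) = -8 + (64 - 122) = -8 - 58 = -66)
-X(s(-2), 160) = -1*(-66) = 66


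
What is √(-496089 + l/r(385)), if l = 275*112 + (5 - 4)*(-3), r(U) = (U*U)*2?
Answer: I*√294131106506/770 ≈ 704.34*I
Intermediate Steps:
r(U) = 2*U² (r(U) = U²*2 = 2*U²)
l = 30797 (l = 30800 + 1*(-3) = 30800 - 3 = 30797)
√(-496089 + l/r(385)) = √(-496089 + 30797/((2*385²))) = √(-496089 + 30797/((2*148225))) = √(-496089 + 30797/296450) = √(-147065553253/296450) = I*√294131106506/770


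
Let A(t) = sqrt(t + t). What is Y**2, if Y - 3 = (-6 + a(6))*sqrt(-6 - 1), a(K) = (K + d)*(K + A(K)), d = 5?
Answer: -35355 - 18480*sqrt(3) + 132*I*sqrt(21) + 360*I*sqrt(7) ≈ -67363.0 + 1557.4*I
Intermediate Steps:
A(t) = sqrt(2)*sqrt(t) (A(t) = sqrt(2*t) = sqrt(2)*sqrt(t))
a(K) = (5 + K)*(K + sqrt(2)*sqrt(K)) (a(K) = (K + 5)*(K + sqrt(2)*sqrt(K)) = (5 + K)*(K + sqrt(2)*sqrt(K)))
Y = 3 + I*sqrt(7)*(60 + 22*sqrt(3)) (Y = 3 + (-6 + (6**2 + 5*6 + sqrt(2)*6**(3/2) + 5*sqrt(2)*sqrt(6)))*sqrt(-6 - 1) = 3 + (-6 + (36 + 30 + sqrt(2)*(6*sqrt(6)) + 10*sqrt(3)))*sqrt(-7) = 3 + (-6 + (36 + 30 + 12*sqrt(3) + 10*sqrt(3)))*(I*sqrt(7)) = 3 + (-6 + (66 + 22*sqrt(3)))*(I*sqrt(7)) = 3 + (60 + 22*sqrt(3))*(I*sqrt(7)) = 3 + I*sqrt(7)*(60 + 22*sqrt(3)) ≈ 3.0 + 259.56*I)
Y**2 = (3 + 22*I*sqrt(21) + 60*I*sqrt(7))**2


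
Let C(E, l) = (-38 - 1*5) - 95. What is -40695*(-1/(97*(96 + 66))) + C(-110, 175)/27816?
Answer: 31383433/12141684 ≈ 2.5848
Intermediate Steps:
C(E, l) = -138 (C(E, l) = (-38 - 5) - 95 = -43 - 95 = -138)
-40695*(-1/(97*(96 + 66))) + C(-110, 175)/27816 = -40695*(-1/(97*(96 + 66))) - 138/27816 = -40695/(162*(-97)) - 138*1/27816 = -40695/(-15714) - 23/4636 = -40695*(-1/15714) - 23/4636 = 13565/5238 - 23/4636 = 31383433/12141684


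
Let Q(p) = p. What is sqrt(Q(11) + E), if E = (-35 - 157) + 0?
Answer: I*sqrt(181) ≈ 13.454*I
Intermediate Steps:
E = -192 (E = -192 + 0 = -192)
sqrt(Q(11) + E) = sqrt(11 - 192) = sqrt(-181) = I*sqrt(181)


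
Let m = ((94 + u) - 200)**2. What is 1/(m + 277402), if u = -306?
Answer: 1/447146 ≈ 2.2364e-6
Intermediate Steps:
m = 169744 (m = ((94 - 306) - 200)**2 = (-212 - 200)**2 = (-412)**2 = 169744)
1/(m + 277402) = 1/(169744 + 277402) = 1/447146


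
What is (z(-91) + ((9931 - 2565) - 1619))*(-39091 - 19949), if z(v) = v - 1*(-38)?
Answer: -336173760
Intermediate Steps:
z(v) = 38 + v (z(v) = v + 38 = 38 + v)
(z(-91) + ((9931 - 2565) - 1619))*(-39091 - 19949) = ((38 - 91) + ((9931 - 2565) - 1619))*(-39091 - 19949) = (-53 + (7366 - 1619))*(-59040) = (-53 + 5747)*(-59040) = 5694*(-59040) = -336173760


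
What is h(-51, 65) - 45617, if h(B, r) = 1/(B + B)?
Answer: -4652935/102 ≈ -45617.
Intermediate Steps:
h(B, r) = 1/(2*B)
h(-51, 65) - 45617 = (½)/(-51) - 45617 = (½)*(-1/51) - 45617 = -1/102 - 45617 = -4652935/102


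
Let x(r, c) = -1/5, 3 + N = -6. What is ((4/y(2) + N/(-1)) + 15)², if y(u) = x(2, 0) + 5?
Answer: 22201/36 ≈ 616.69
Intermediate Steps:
N = -9 (N = -3 - 6 = -9)
x(r, c) = -⅕ (x(r, c) = -1*⅕ = -⅕)
y(u) = 24/5 (y(u) = -⅕ + 5 = 24/5)
((4/y(2) + N/(-1)) + 15)² = ((4/(24/5) - 9/(-1)) + 15)² = ((4*(5/24) - 9*(-1)) + 15)² = ((⅚ + 9) + 15)² = (59/6 + 15)² = (149/6)² = 22201/36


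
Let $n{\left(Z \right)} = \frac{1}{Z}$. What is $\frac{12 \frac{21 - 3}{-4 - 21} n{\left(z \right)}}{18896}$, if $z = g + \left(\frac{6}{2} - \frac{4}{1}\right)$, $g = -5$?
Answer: $\frac{9}{118100} \approx 7.6207 \cdot 10^{-5}$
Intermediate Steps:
$z = -6$ ($z = -5 + \left(\frac{6}{2} - \frac{4}{1}\right) = -5 + \left(6 \cdot \frac{1}{2} - 4\right) = -5 + \left(3 - 4\right) = -5 - 1 = -6$)
$\frac{12 \frac{21 - 3}{-4 - 21} n{\left(z \right)}}{18896} = \frac{12 \frac{21 - 3}{-4 - 21} \frac{1}{-6}}{18896} = 12 \frac{18}{-25} \left(- \frac{1}{6}\right) \frac{1}{18896} = 12 \cdot 18 \left(- \frac{1}{25}\right) \left(- \frac{1}{6}\right) \frac{1}{18896} = 12 \left(- \frac{18}{25}\right) \left(- \frac{1}{6}\right) \frac{1}{18896} = \left(- \frac{216}{25}\right) \left(- \frac{1}{6}\right) \frac{1}{18896} = \frac{36}{25} \cdot \frac{1}{18896} = \frac{9}{118100}$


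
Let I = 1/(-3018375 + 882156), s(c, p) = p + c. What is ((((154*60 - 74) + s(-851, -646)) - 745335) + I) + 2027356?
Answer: 2755060282109/2136219 ≈ 1.2897e+6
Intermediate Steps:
s(c, p) = c + p
I = -1/2136219 (I = 1/(-2136219) = -1/2136219 ≈ -4.6812e-7)
((((154*60 - 74) + s(-851, -646)) - 745335) + I) + 2027356 = ((((154*60 - 74) + (-851 - 646)) - 745335) - 1/2136219) + 2027356 = ((((9240 - 74) - 1497) - 745335) - 1/2136219) + 2027356 = (((9166 - 1497) - 745335) - 1/2136219) + 2027356 = ((7669 - 745335) - 1/2136219) + 2027356 = (-737666 - 1/2136219) + 2027356 = -1575816124855/2136219 + 2027356 = 2755060282109/2136219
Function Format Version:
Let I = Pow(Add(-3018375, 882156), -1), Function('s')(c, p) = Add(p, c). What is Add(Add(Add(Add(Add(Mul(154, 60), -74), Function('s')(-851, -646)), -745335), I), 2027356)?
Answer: Rational(2755060282109, 2136219) ≈ 1.2897e+6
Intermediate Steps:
Function('s')(c, p) = Add(c, p)
I = Rational(-1, 2136219) (I = Pow(-2136219, -1) = Rational(-1, 2136219) ≈ -4.6812e-7)
Add(Add(Add(Add(Add(Mul(154, 60), -74), Function('s')(-851, -646)), -745335), I), 2027356) = Add(Add(Add(Add(Add(Mul(154, 60), -74), Add(-851, -646)), -745335), Rational(-1, 2136219)), 2027356) = Add(Add(Add(Add(Add(9240, -74), -1497), -745335), Rational(-1, 2136219)), 2027356) = Add(Add(Add(Add(9166, -1497), -745335), Rational(-1, 2136219)), 2027356) = Add(Add(Add(7669, -745335), Rational(-1, 2136219)), 2027356) = Add(Add(-737666, Rational(-1, 2136219)), 2027356) = Add(Rational(-1575816124855, 2136219), 2027356) = Rational(2755060282109, 2136219)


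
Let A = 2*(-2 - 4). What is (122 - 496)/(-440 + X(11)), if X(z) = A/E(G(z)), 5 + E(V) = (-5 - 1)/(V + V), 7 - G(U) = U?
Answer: 3179/3716 ≈ 0.85549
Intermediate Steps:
G(U) = 7 - U
A = -12 (A = 2*(-6) = -12)
E(V) = -5 - 3/V (E(V) = -5 + (-5 - 1)/(V + V) = -5 - 6*1/(2*V) = -5 - 3/V)
X(z) = -12/(-5 - 3/(7 - z))
(122 - 496)/(-440 + X(11)) = (122 - 496)/(-440 + 12*(-7 + 11)/(-38 + 5*11)) = -374/(-440 + 12*4/(-38 + 55)) = -374/(-440 + 12*4/17) = -374/(-440 + 12*(1/17)*4) = -374/(-440 + 48/17) = -374/(-7432/17) = -374*(-17/7432) = 3179/3716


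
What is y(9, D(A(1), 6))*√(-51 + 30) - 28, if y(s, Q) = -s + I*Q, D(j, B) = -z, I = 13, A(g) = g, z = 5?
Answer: -28 - 74*I*√21 ≈ -28.0 - 339.11*I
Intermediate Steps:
D(j, B) = -5 (D(j, B) = -1*5 = -5)
y(s, Q) = -s + 13*Q
y(9, D(A(1), 6))*√(-51 + 30) - 28 = (-1*9 + 13*(-5))*√(-51 + 30) - 28 = (-9 - 65)*√(-21) - 28 = -74*I*√21 - 28 = -28 - 74*I*√21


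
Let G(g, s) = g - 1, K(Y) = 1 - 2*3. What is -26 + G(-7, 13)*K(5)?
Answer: 14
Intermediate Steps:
K(Y) = -5 (K(Y) = 1 - 6 = -5)
G(g, s) = -1 + g
-26 + G(-7, 13)*K(5) = -26 + (-1 - 7)*(-5) = -26 - 8*(-5) = -26 + 40 = 14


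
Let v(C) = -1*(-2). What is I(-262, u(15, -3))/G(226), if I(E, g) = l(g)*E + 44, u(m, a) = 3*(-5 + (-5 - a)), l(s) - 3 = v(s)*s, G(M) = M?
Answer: 5131/113 ≈ 45.407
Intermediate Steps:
v(C) = 2
l(s) = 3 + 2*s
u(m, a) = -30 - 3*a (u(m, a) = 3*(-10 - a) = -30 - 3*a)
I(E, g) = 44 + E*(3 + 2*g) (I(E, g) = (3 + 2*g)*E + 44 = E*(3 + 2*g) + 44 = 44 + E*(3 + 2*g))
I(-262, u(15, -3))/G(226) = (44 - 262*(3 + 2*(-30 - 3*(-3))))/226 = (44 - 262*(3 + 2*(-30 + 9)))*(1/226) = (44 - 262*(3 + 2*(-21)))*(1/226) = (44 - 262*(3 - 42))*(1/226) = (44 - 262*(-39))*(1/226) = (44 + 10218)*(1/226) = 10262*(1/226) = 5131/113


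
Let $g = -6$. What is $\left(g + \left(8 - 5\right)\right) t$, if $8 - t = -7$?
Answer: $-45$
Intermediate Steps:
$t = 15$ ($t = 8 - -7 = 8 + 7 = 15$)
$\left(g + \left(8 - 5\right)\right) t = \left(-6 + \left(8 - 5\right)\right) 15 = \left(-6 + 3\right) 15 = \left(-3\right) 15 = -45$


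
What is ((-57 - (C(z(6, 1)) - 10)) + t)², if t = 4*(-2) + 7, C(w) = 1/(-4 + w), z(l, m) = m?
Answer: 20449/9 ≈ 2272.1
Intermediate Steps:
t = -1 (t = -8 + 7 = -1)
((-57 - (C(z(6, 1)) - 10)) + t)² = ((-57 - (1/(-4 + 1) - 10)) - 1)² = ((-57 - (1/(-3) - 10)) - 1)² = ((-57 - (-⅓ - 10)) - 1)² = ((-57 - 1*(-31/3)) - 1)² = ((-57 + 31/3) - 1)² = (-140/3 - 1)² = (-143/3)² = 20449/9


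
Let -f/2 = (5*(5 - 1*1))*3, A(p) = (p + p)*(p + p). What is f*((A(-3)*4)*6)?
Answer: -103680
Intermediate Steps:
A(p) = 4*p**2 (A(p) = (2*p)*(2*p) = 4*p**2)
f = -120 (f = -2*5*(5 - 1*1)*3 = -2*5*(5 - 1)*3 = -2*5*4*3 = -40*3 = -2*60 = -120)
f*((A(-3)*4)*6) = -120*(4*(-3)**2)*4*6 = -120*(4*9)*4*6 = -120*36*4*6 = -17280*6 = -120*864 = -103680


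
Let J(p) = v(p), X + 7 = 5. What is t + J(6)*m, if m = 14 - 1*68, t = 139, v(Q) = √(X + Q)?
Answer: 31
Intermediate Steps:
X = -2 (X = -7 + 5 = -2)
v(Q) = √(-2 + Q)
m = -54 (m = 14 - 68 = -54)
J(p) = √(-2 + p)
t + J(6)*m = 139 + √(-2 + 6)*(-54) = 139 + √4*(-54) = 139 + 2*(-54) = 139 - 108 = 31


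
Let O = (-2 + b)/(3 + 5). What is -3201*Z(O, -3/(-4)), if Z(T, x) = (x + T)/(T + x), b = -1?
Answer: -3201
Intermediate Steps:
O = -3/8 (O = (-2 - 1)/(3 + 5) = -3/8 ≈ -0.37500)
Z(T, x) = 1 (Z(T, x) = (T + x)/(T + x) = 1)
-3201*Z(O, -3/(-4)) = -3201*1 = -3201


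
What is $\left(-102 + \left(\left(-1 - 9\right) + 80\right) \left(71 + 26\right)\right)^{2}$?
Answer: $44729344$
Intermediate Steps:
$\left(-102 + \left(\left(-1 - 9\right) + 80\right) \left(71 + 26\right)\right)^{2} = \left(-102 + \left(-10 + 80\right) 97\right)^{2} = \left(-102 + 70 \cdot 97\right)^{2} = \left(-102 + 6790\right)^{2} = 6688^{2} = 44729344$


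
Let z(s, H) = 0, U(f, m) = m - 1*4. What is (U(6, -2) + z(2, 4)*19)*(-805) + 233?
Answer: 5063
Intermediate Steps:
U(f, m) = -4 + m (U(f, m) = m - 4 = -4 + m)
(U(6, -2) + z(2, 4)*19)*(-805) + 233 = ((-4 - 2) + 0*19)*(-805) + 233 = (-6 + 0)*(-805) + 233 = -6*(-805) + 233 = 4830 + 233 = 5063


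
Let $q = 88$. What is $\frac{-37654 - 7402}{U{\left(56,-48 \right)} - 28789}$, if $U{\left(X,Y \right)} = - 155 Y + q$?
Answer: $\frac{45056}{21261} \approx 2.1192$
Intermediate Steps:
$U{\left(X,Y \right)} = 88 - 155 Y$ ($U{\left(X,Y \right)} = - 155 Y + 88 = 88 - 155 Y$)
$\frac{-37654 - 7402}{U{\left(56,-48 \right)} - 28789} = \frac{-37654 - 7402}{\left(88 - -7440\right) - 28789} = - \frac{45056}{\left(88 + 7440\right) - 28789} = - \frac{45056}{7528 - 28789} = - \frac{45056}{-21261} = \left(-45056\right) \left(- \frac{1}{21261}\right) = \frac{45056}{21261}$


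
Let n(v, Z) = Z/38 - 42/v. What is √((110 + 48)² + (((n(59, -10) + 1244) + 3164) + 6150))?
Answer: 3*√4959686261/1121 ≈ 188.47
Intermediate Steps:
n(v, Z) = -42/v + Z/38 (n(v, Z) = Z*(1/38) - 42/v = Z/38 - 42/v = -42/v + Z/38)
√((110 + 48)² + (((n(59, -10) + 1244) + 3164) + 6150)) = √((110 + 48)² + ((((-42/59 + (1/38)*(-10)) + 1244) + 3164) + 6150)) = √(158² + ((((-42*1/59 - 5/19) + 1244) + 3164) + 6150)) = √(24964 + ((((-42/59 - 5/19) + 1244) + 3164) + 6150)) = √(24964 + (((-1093/1121 + 1244) + 3164) + 6150)) = √(24964 + ((1393431/1121 + 3164) + 6150)) = √(24964 + (4940275/1121 + 6150)) = √(24964 + 11834425/1121) = √(39819069/1121) = 3*√4959686261/1121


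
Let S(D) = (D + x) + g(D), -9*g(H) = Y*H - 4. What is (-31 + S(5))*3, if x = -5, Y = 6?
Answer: -305/3 ≈ -101.67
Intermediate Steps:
g(H) = 4/9 - 2*H/3 (g(H) = -(6*H - 4)/9 = -(-4 + 6*H)/9 = 4/9 - 2*H/3)
S(D) = -41/9 + D/3 (S(D) = (D - 5) + (4/9 - 2*D/3) = (-5 + D) + (4/9 - 2*D/3) = -41/9 + D/3)
(-31 + S(5))*3 = (-31 + (-41/9 + (⅓)*5))*3 = (-31 + (-41/9 + 5/3))*3 = (-31 - 26/9)*3 = -305/9*3 = -305/3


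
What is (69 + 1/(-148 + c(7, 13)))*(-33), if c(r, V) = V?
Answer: -102454/45 ≈ -2276.8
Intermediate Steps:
(69 + 1/(-148 + c(7, 13)))*(-33) = (69 + 1/(-148 + 13))*(-33) = (69 + 1/(-135))*(-33) = (69 - 1/135)*(-33) = (9314/135)*(-33) = -102454/45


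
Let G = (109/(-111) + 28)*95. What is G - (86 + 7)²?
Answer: -675134/111 ≈ -6082.3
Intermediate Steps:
G = 284905/111 (G = (109*(-1/111) + 28)*95 = (-109/111 + 28)*95 = (2999/111)*95 = 284905/111 ≈ 2566.7)
G - (86 + 7)² = 284905/111 - (86 + 7)² = 284905/111 - 1*93² = 284905/111 - 1*8649 = 284905/111 - 8649 = -675134/111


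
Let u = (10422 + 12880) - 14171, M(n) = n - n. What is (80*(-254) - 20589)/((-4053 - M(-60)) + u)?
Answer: -40909/5078 ≈ -8.0561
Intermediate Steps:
M(n) = 0
u = 9131 (u = 23302 - 14171 = 9131)
(80*(-254) - 20589)/((-4053 - M(-60)) + u) = (80*(-254) - 20589)/((-4053 - 1*0) + 9131) = (-20320 - 20589)/((-4053 + 0) + 9131) = -40909/(-4053 + 9131) = -40909/5078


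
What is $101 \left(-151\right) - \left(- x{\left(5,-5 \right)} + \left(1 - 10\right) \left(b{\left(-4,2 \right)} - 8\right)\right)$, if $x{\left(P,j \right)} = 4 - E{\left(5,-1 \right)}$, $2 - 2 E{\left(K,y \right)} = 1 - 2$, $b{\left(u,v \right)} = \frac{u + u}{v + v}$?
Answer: $- \frac{30677}{2} \approx -15339.0$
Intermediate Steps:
$b{\left(u,v \right)} = \frac{u}{v}$ ($b{\left(u,v \right)} = \frac{2 u}{2 v} = 2 u \frac{1}{2 v} = \frac{u}{v}$)
$E{\left(K,y \right)} = \frac{3}{2}$ ($E{\left(K,y \right)} = 1 - \frac{1 - 2}{2} = 1 - - \frac{1}{2} = 1 + \frac{1}{2} = \frac{3}{2}$)
$x{\left(P,j \right)} = \frac{5}{2}$ ($x{\left(P,j \right)} = 4 - \frac{3}{2} = \frac{5}{2}$)
$101 \left(-151\right) - \left(- x{\left(5,-5 \right)} + \left(1 - 10\right) \left(b{\left(-4,2 \right)} - 8\right)\right) = 101 \left(-151\right) + \left(\frac{5}{2} - \left(1 - 10\right) \left(- \frac{4}{2} - 8\right)\right) = -15251 + \left(\frac{5}{2} - - 9 \left(\left(-4\right) \frac{1}{2} - 8\right)\right) = -15251 + \left(\frac{5}{2} - - 9 \left(-2 - 8\right)\right) = -15251 + \left(\frac{5}{2} - \left(-9\right) \left(-10\right)\right) = -15251 + \left(\frac{5}{2} - 90\right) = -15251 - \frac{175}{2} = - \frac{30677}{2}$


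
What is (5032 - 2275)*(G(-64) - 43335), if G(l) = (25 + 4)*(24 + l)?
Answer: -122672715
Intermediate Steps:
G(l) = 696 + 29*l (G(l) = 29*(24 + l) = 696 + 29*l)
(5032 - 2275)*(G(-64) - 43335) = (5032 - 2275)*((696 + 29*(-64)) - 43335) = 2757*((696 - 1856) - 43335) = 2757*(-1160 - 43335) = 2757*(-44495) = -122672715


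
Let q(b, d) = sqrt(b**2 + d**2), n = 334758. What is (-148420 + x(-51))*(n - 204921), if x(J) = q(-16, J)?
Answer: -19270407540 + 129837*sqrt(2857) ≈ -1.9263e+10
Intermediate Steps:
x(J) = sqrt(256 + J**2) (x(J) = sqrt((-16)**2 + J**2) = sqrt(256 + J**2))
(-148420 + x(-51))*(n - 204921) = (-148420 + sqrt(256 + (-51)**2))*(334758 - 204921) = (-148420 + sqrt(256 + 2601))*129837 = (-148420 + sqrt(2857))*129837 = -19270407540 + 129837*sqrt(2857)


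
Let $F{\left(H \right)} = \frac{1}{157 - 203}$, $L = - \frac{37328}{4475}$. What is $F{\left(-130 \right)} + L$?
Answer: $- \frac{1721563}{205850} \approx -8.3632$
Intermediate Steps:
$L = - \frac{37328}{4475}$ ($L = \left(-37328\right) \frac{1}{4475} = - \frac{37328}{4475} \approx -8.3414$)
$F{\left(H \right)} = - \frac{1}{46}$ ($F{\left(H \right)} = \frac{1}{-46} = - \frac{1}{46}$)
$F{\left(-130 \right)} + L = - \frac{1}{46} - \frac{37328}{4475} = - \frac{1721563}{205850}$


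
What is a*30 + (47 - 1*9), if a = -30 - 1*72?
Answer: -3022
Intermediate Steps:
a = -102 (a = -30 - 72 = -102)
a*30 + (47 - 1*9) = -102*30 + (47 - 1*9) = -3060 + (47 - 9) = -3060 + 38 = -3022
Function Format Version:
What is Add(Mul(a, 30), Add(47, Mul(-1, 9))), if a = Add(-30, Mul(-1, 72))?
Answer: -3022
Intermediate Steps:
a = -102 (a = Add(-30, -72) = -102)
Add(Mul(a, 30), Add(47, Mul(-1, 9))) = Add(Mul(-102, 30), Add(47, Mul(-1, 9))) = Add(-3060, Add(47, -9)) = Add(-3060, 38) = -3022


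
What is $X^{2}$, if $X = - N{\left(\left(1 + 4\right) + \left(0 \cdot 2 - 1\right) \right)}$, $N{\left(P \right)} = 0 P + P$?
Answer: $16$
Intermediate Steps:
$N{\left(P \right)} = P$ ($N{\left(P \right)} = 0 + P = P$)
$X = -4$ ($X = - (\left(1 + 4\right) + \left(0 \cdot 2 - 1\right)) = - (5 + \left(0 - 1\right)) = - (5 - 1) = \left(-1\right) 4 = -4$)
$X^{2} = \left(-4\right)^{2} = 16$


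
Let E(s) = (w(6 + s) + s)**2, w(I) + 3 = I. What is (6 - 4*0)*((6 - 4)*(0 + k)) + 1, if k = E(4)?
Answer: 1453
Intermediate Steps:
w(I) = -3 + I
E(s) = (3 + 2*s)**2 (E(s) = ((-3 + (6 + s)) + s)**2 = ((3 + s) + s)**2 = (3 + 2*s)**2)
k = 121 (k = (3 + 2*4)**2 = (3 + 8)**2 = 11**2 = 121)
(6 - 4*0)*((6 - 4)*(0 + k)) + 1 = (6 - 4*0)*((6 - 4)*(0 + 121)) + 1 = (6 + 0)*(2*121) + 1 = 6*242 + 1 = 1452 + 1 = 1453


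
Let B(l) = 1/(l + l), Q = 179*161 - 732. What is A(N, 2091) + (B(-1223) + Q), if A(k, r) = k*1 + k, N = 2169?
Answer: 79311549/2446 ≈ 32425.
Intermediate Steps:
Q = 28087 (Q = 28819 - 732 = 28087)
B(l) = 1/(2*l)
A(k, r) = 2*k (A(k, r) = k + k = 2*k)
A(N, 2091) + (B(-1223) + Q) = 2*2169 + ((½)/(-1223) + 28087) = 4338 + ((½)*(-1/1223) + 28087) = 4338 + (-1/2446 + 28087) = 4338 + 68700801/2446 = 79311549/2446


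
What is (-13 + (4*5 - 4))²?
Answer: 9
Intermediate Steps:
(-13 + (4*5 - 4))² = (-13 + (20 - 4))² = (-13 + 16)² = 3² = 9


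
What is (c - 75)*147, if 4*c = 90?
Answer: -15435/2 ≈ -7717.5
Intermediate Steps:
c = 45/2 (c = (¼)*90 = 45/2 ≈ 22.500)
(c - 75)*147 = (45/2 - 75)*147 = -105/2*147 = -15435/2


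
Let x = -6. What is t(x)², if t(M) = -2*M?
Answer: 144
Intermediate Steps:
t(x)² = (-2*(-6))² = 12² = 144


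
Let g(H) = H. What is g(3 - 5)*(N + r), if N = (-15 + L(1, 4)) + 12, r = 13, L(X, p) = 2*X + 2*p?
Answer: -40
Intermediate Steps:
N = 7 (N = (-15 + (2*1 + 2*4)) + 12 = (-15 + (2 + 8)) + 12 = (-15 + 10) + 12 = -5 + 12 = 7)
g(3 - 5)*(N + r) = (3 - 5)*(7 + 13) = -2*20 = -40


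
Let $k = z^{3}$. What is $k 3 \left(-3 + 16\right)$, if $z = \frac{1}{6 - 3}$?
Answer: $\frac{13}{9} \approx 1.4444$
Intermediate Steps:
$z = \frac{1}{3} \approx 0.33333$
$k = \frac{1}{27}$ ($k = \left(\frac{1}{3}\right)^{3} = \frac{1}{27} \approx 0.037037$)
$k 3 \left(-3 + 16\right) = \frac{3 \left(-3 + 16\right)}{27} = \frac{3 \cdot 13}{27} = \frac{1}{27} \cdot 39 = \frac{13}{9}$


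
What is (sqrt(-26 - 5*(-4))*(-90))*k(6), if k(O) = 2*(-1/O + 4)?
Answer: -690*I*sqrt(6) ≈ -1690.1*I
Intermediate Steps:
k(O) = 8 - 2/O (k(O) = 2*(4 - 1/O) = 8 - 2/O)
(sqrt(-26 - 5*(-4))*(-90))*k(6) = (sqrt(-26 - 5*(-4))*(-90))*(8 - 2/6) = (sqrt(-26 + 20)*(-90))*(8 - 2*1/6) = (sqrt(-6)*(-90))*(8 - 1/3) = ((I*sqrt(6))*(-90))*(23/3) = -90*I*sqrt(6)*(23/3) = -690*I*sqrt(6)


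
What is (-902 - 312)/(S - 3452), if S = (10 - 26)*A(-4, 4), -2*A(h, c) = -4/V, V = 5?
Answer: 3035/8646 ≈ 0.35103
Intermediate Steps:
A(h, c) = ⅖ (A(h, c) = -(-2)/5 = -½*(-⅘) = ⅖)
S = -32/5 (S = (10 - 26)*(⅖) = -16*⅖ = -32/5 ≈ -6.4000)
(-902 - 312)/(S - 3452) = (-902 - 312)/(-32/5 - 3452) = -1214/(-17292/5) = -1214*(-5/17292) = 3035/8646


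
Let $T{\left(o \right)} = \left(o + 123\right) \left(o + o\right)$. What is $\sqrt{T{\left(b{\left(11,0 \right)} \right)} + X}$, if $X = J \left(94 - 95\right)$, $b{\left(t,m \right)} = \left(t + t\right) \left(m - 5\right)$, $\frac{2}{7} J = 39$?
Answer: $\frac{i \sqrt{11986}}{2} \approx 54.74 i$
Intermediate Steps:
$J = \frac{273}{2}$ ($J = \frac{7}{2} \cdot 39 = \frac{273}{2} \approx 136.5$)
$b{\left(t,m \right)} = 2 t \left(-5 + m\right)$
$T{\left(o \right)} = 2 o \left(123 + o\right)$ ($T{\left(o \right)} = \left(123 + o\right) 2 o = 2 o \left(123 + o\right)$)
$X = - \frac{273}{2}$ ($X = \frac{273 \left(94 - 95\right)}{2} = \frac{273}{2} \left(-1\right) = - \frac{273}{2} \approx -136.5$)
$\sqrt{T{\left(b{\left(11,0 \right)} \right)} + X} = \sqrt{2 \cdot 2 \cdot 11 \left(-5 + 0\right) \left(123 + 2 \cdot 11 \left(-5 + 0\right)\right) - \frac{273}{2}} = \sqrt{2 \cdot 2 \cdot 11 \left(-5\right) \left(123 + 2 \cdot 11 \left(-5\right)\right) - \frac{273}{2}} = \sqrt{2 \left(-110\right) \left(123 - 110\right) - \frac{273}{2}} = \sqrt{2 \left(-110\right) 13 - \frac{273}{2}} = \sqrt{-2860 - \frac{273}{2}} = \sqrt{- \frac{5993}{2}} = \frac{i \sqrt{11986}}{2}$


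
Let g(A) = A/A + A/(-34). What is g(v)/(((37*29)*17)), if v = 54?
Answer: -10/310097 ≈ -3.2248e-5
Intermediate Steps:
g(A) = 1 - A/34 (g(A) = 1 + A*(-1/34) = 1 - A/34)
g(v)/(((37*29)*17)) = (1 - 1/34*54)/(((37*29)*17)) = (1 - 27/17)/((1073*17)) = -10/17/18241 = -10/17*1/18241 = -10/310097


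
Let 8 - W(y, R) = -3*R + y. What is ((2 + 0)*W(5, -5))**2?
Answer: 576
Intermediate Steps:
W(y, R) = 8 - y + 3*R (W(y, R) = 8 - (-3*R + y) = 8 - (y - 3*R) = 8 + (-y + 3*R) = 8 - y + 3*R)
((2 + 0)*W(5, -5))**2 = ((2 + 0)*(8 - 1*5 + 3*(-5)))**2 = (2*(8 - 5 - 15))**2 = (2*(-12))**2 = (-24)**2 = 576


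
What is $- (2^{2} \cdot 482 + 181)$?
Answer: $-2109$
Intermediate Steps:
$- (2^{2} \cdot 482 + 181) = - (4 \cdot 482 + 181) = - (1928 + 181) = \left(-1\right) 2109 = -2109$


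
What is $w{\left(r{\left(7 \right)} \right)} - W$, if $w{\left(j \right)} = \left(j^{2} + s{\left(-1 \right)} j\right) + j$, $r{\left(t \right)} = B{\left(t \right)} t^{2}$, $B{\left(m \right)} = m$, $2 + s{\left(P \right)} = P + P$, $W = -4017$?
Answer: $120637$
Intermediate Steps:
$s{\left(P \right)} = -2 + 2 P$ ($s{\left(P \right)} = -2 + \left(P + P\right) = -2 + 2 P$)
$r{\left(t \right)} = t^{3}$ ($r{\left(t \right)} = t t^{2} = t^{3}$)
$w{\left(j \right)} = j^{2} - 3 j$ ($w{\left(j \right)} = \left(j^{2} + \left(-2 + 2 \left(-1\right)\right) j\right) + j = \left(j^{2} + \left(-2 - 2\right) j\right) + j = \left(j^{2} - 4 j\right) + j = j^{2} - 3 j$)
$w{\left(r{\left(7 \right)} \right)} - W = 7^{3} \left(-3 + 7^{3}\right) - -4017 = 343 \left(-3 + 343\right) + 4017 = 343 \cdot 340 + 4017 = 116620 + 4017 = 120637$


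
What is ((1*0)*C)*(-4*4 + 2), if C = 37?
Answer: 0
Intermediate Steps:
((1*0)*C)*(-4*4 + 2) = ((1*0)*37)*(-4*4 + 2) = (0*37)*(-16 + 2) = 0*(-14) = 0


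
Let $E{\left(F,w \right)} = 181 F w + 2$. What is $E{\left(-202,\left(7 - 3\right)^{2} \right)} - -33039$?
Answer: $-551951$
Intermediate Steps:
$E{\left(F,w \right)} = 2 + 181 F w$ ($E{\left(F,w \right)} = 181 F w + 2 = 2 + 181 F w$)
$E{\left(-202,\left(7 - 3\right)^{2} \right)} - -33039 = \left(2 + 181 \left(-202\right) \left(7 - 3\right)^{2}\right) - -33039 = \left(2 + 181 \left(-202\right) 4^{2}\right) + 33039 = \left(2 + 181 \left(-202\right) 16\right) + 33039 = \left(2 - 584992\right) + 33039 = -584990 + 33039 = -551951$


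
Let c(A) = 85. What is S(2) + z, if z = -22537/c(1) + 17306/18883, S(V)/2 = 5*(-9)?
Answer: -568550111/1605055 ≈ -354.22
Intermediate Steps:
S(V) = -90 (S(V) = 2*(5*(-9)) = 2*(-45) = -90)
z = -424095161/1605055 (z = -22537/85 + 17306/18883 = -424095161/1605055 ≈ -264.22)
S(2) + z = -90 - 424095161/1605055 = -568550111/1605055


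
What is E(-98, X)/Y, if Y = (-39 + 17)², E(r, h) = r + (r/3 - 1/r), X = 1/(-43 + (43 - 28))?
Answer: -38413/142296 ≈ -0.26995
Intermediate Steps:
X = -1/28 (X = 1/(-43 + 15) = 1/(-28) = -1/28 ≈ -0.035714)
E(r, h) = -1/r + 4*r/3 (E(r, h) = r + (r*(⅓) - 1/r) = r + (r/3 - 1/r) = r + (-1/r + r/3) = -1/r + 4*r/3)
Y = 484 (Y = (-22)² = 484)
E(-98, X)/Y = (-1/(-98) + (4/3)*(-98))/484 = (-1*(-1/98) - 392/3)*(1/484) = (1/98 - 392/3)*(1/484) = -38413/294*1/484 = -38413/142296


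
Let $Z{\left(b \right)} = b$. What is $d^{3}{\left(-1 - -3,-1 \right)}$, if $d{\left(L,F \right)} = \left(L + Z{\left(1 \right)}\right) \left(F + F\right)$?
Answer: $-216$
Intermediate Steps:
$d{\left(L,F \right)} = 2 F \left(1 + L\right)$ ($d{\left(L,F \right)} = \left(L + 1\right) \left(F + F\right) = \left(1 + L\right) 2 F = 2 F \left(1 + L\right)$)
$d^{3}{\left(-1 - -3,-1 \right)} = \left(2 \left(-1\right) \left(1 - -2\right)\right)^{3} = \left(2 \left(-1\right) \left(1 + \left(-1 + 3\right)\right)\right)^{3} = \left(2 \left(-1\right) \left(1 + 2\right)\right)^{3} = \left(2 \left(-1\right) 3\right)^{3} = \left(-6\right)^{3} = -216$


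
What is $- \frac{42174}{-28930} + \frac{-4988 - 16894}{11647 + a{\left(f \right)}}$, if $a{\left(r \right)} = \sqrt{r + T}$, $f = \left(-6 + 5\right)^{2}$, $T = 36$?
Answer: $- \frac{12515744081}{29730522030} + \frac{3647 \sqrt{37}}{22608762} \approx -0.41999$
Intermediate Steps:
$f = 1$ ($f = \left(-1\right)^{2} = 1$)
$a{\left(r \right)} = \sqrt{36 + r}$ ($a{\left(r \right)} = \sqrt{r + 36} = \sqrt{36 + r}$)
$- \frac{42174}{-28930} + \frac{-4988 - 16894}{11647 + a{\left(f \right)}} = - \frac{42174}{-28930} + \frac{-4988 - 16894}{11647 + \sqrt{36 + 1}} = \left(-42174\right) \left(- \frac{1}{28930}\right) - \frac{21882}{11647 + \sqrt{37}} = \frac{1917}{1315} - \frac{21882}{11647 + \sqrt{37}}$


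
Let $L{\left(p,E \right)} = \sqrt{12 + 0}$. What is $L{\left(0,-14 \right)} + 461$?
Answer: $461 + 2 \sqrt{3} \approx 464.46$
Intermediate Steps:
$L{\left(p,E \right)} = 2 \sqrt{3}$ ($L{\left(p,E \right)} = \sqrt{12} = 2 \sqrt{3}$)
$L{\left(0,-14 \right)} + 461 = 2 \sqrt{3} + 461 = 461 + 2 \sqrt{3}$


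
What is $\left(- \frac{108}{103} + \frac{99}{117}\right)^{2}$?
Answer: $\frac{73441}{1792921} \approx 0.040962$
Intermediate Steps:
$\left(- \frac{108}{103} + \frac{99}{117}\right)^{2} = \left(\left(-108\right) \frac{1}{103} + 99 \cdot \frac{1}{117}\right)^{2} = \left(- \frac{108}{103} + \frac{11}{13}\right)^{2} = \left(- \frac{271}{1339}\right)^{2} = \frac{73441}{1792921}$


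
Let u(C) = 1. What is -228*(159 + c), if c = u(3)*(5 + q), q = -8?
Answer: -35568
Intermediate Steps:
c = -3 (c = 1*(5 - 8) = 1*(-3) = -3)
-228*(159 + c) = -228*(159 - 3) = -228*156 = -35568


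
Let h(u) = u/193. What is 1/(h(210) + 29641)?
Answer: 193/5720923 ≈ 3.3736e-5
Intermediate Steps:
h(u) = u/193 (h(u) = u*(1/193) = u/193)
1/(h(210) + 29641) = 1/((1/193)*210 + 29641) = 1/(210/193 + 29641) = 1/(5720923/193) = 193/5720923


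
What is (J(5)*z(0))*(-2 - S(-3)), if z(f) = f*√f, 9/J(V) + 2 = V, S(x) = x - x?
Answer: 0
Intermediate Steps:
S(x) = 0
J(V) = 9/(-2 + V)
z(f) = f^(3/2)
(J(5)*z(0))*(-2 - S(-3)) = ((9/(-2 + 5))*0^(3/2))*(-2 - 1*0) = ((9/3)*0)*(-2 + 0) = ((9*(⅓))*0)*(-2) = (3*0)*(-2) = 0*(-2) = 0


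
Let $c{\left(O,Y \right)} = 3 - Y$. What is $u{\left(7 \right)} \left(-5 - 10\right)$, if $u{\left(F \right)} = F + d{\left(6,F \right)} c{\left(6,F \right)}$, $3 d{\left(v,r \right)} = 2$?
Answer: $-65$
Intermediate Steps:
$d{\left(v,r \right)} = \frac{2}{3}$ ($d{\left(v,r \right)} = \frac{1}{3} \cdot 2 = \frac{2}{3}$)
$u{\left(F \right)} = 2 + \frac{F}{3}$ ($u{\left(F \right)} = F + \frac{2 \left(3 - F\right)}{3} = F - \left(-2 + \frac{2 F}{3}\right) = 2 + \frac{F}{3}$)
$u{\left(7 \right)} \left(-5 - 10\right) = \left(2 + \frac{1}{3} \cdot 7\right) \left(-5 - 10\right) = \left(2 + \frac{7}{3}\right) \left(-15\right) = \frac{13}{3} \left(-15\right) = -65$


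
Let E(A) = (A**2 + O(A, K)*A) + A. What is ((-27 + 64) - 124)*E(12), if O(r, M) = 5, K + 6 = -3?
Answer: -18792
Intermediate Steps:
K = -9 (K = -6 - 3 = -9)
E(A) = A**2 + 6*A (E(A) = (A**2 + 5*A) + A = A**2 + 6*A)
((-27 + 64) - 124)*E(12) = ((-27 + 64) - 124)*(12*(6 + 12)) = (37 - 124)*(12*18) = -87*216 = -18792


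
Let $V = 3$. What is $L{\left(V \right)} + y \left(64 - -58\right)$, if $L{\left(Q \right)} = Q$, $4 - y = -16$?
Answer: $2443$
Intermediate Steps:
$y = 20$ ($y = 4 - -16 = 4 + 16 = 20$)
$L{\left(V \right)} + y \left(64 - -58\right) = 3 + 20 \left(64 - -58\right) = 3 + 20 \left(64 + 58\right) = 3 + 20 \cdot 122 = 3 + 2440 = 2443$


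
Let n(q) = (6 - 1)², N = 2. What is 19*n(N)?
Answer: 475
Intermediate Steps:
n(q) = 25 (n(q) = 5² = 25)
19*n(N) = 19*25 = 475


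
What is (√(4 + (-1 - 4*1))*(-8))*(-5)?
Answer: 40*I ≈ 40.0*I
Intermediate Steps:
(√(4 + (-1 - 4*1))*(-8))*(-5) = (√(4 + (-1 - 4))*(-8))*(-5) = (√(4 - 5)*(-8))*(-5) = (√(-1)*(-8))*(-5) = (I*(-8))*(-5) = -8*I*(-5) = 40*I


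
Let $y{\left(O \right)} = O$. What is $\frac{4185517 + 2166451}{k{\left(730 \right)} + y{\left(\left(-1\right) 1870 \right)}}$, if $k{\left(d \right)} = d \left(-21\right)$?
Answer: $- \frac{396998}{1075} \approx -369.3$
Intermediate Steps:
$k{\left(d \right)} = - 21 d$
$\frac{4185517 + 2166451}{k{\left(730 \right)} + y{\left(\left(-1\right) 1870 \right)}} = \frac{4185517 + 2166451}{\left(-21\right) 730 - 1870} = \frac{6351968}{-15330 - 1870} = \frac{6351968}{-17200} = 6351968 \left(- \frac{1}{17200}\right) = - \frac{396998}{1075}$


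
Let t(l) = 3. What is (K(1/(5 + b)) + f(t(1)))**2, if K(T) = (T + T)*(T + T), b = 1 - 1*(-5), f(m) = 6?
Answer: 532900/14641 ≈ 36.398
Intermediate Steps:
b = 6 (b = 1 + 5 = 6)
K(T) = 4*T**2 (K(T) = (2*T)*(2*T) = 4*T**2)
(K(1/(5 + b)) + f(t(1)))**2 = (4*(1/(5 + 6))**2 + 6)**2 = (4*(1/11)**2 + 6)**2 = (4*(1/121) + 6)**2 = (4/121 + 6)**2 = (730/121)**2 = 532900/14641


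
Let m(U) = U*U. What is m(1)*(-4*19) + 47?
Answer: -29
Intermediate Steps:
m(U) = U²
m(1)*(-4*19) + 47 = 1²*(-4*19) + 47 = 1*(-76) + 47 = -76 + 47 = -29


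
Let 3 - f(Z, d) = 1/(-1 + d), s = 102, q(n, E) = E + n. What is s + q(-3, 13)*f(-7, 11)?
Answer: 131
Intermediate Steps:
f(Z, d) = 3 - 1/(-1 + d)
s + q(-3, 13)*f(-7, 11) = 102 + (13 - 3)*((-4 + 3*11)/(-1 + 11)) = 102 + 10*((-4 + 33)/10) = 102 + 10*((⅒)*29) = 102 + 10*(29/10) = 102 + 29 = 131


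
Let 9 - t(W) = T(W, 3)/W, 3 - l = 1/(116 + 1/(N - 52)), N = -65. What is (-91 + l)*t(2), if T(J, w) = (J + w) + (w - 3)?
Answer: -15526745/27142 ≈ -572.06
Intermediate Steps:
T(J, w) = -3 + J + 2*w (T(J, w) = (J + w) + (-3 + w) = -3 + J + 2*w)
l = 40596/13571 (l = 3 - 1/(116 + 1/(-65 - 52)) = 3 - 1/(116 + 1/(-117)) = 3 - 1/(116 - 1/117) = 3 - 1/13571/117 = 3 - 1*117/13571 = 3 - 117/13571 = 40596/13571 ≈ 2.9914)
t(W) = 9 - (3 + W)/W (t(W) = 9 - (-3 + W + 2*3)/W = 9 - (-3 + W + 6)/W = 9 - (3 + W)/W)
(-91 + l)*t(2) = (-91 + 40596/13571)*(8 - 3/2) = -1194365*(8 - 3*1/2)/13571 = -1194365*(8 - 3/2)/13571 = -1194365/13571*13/2 = -15526745/27142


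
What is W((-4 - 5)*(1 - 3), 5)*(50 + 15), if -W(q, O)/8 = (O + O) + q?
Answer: -14560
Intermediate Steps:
W(q, O) = -16*O - 8*q (W(q, O) = -8*((O + O) + q) = -8*(2*O + q) = -8*(q + 2*O) = -16*O - 8*q)
W((-4 - 5)*(1 - 3), 5)*(50 + 15) = (-16*5 - 8*(-4 - 5)*(1 - 3))*(50 + 15) = (-80 - (-72)*(-2))*65 = (-80 - 8*18)*65 = (-80 - 144)*65 = -224*65 = -14560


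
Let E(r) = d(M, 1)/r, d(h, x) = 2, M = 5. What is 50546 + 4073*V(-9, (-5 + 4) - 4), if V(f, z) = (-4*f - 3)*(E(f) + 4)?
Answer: 1674940/3 ≈ 5.5831e+5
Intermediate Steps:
E(r) = 2/r
V(f, z) = (-3 - 4*f)*(4 + 2/f) (V(f, z) = (-4*f - 3)*(2/f + 4) = (-3 - 4*f)*(4 + 2/f))
50546 + 4073*V(-9, (-5 + 4) - 4) = 50546 + 4073*(-20 - 16*(-9) - 6/(-9)) = 50546 + 4073*(-20 + 144 - 6*(-⅑)) = 50546 + 4073*(-20 + 144 + ⅔) = 50546 + 4073*(374/3) = 50546 + 1523302/3 = 1674940/3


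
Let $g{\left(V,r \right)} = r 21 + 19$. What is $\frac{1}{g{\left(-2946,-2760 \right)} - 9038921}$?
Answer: $- \frac{1}{9096862} \approx -1.0993 \cdot 10^{-7}$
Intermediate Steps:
$g{\left(V,r \right)} = 19 + 21 r$ ($g{\left(V,r \right)} = 21 r + 19 = 19 + 21 r$)
$\frac{1}{g{\left(-2946,-2760 \right)} - 9038921} = \frac{1}{\left(19 + 21 \left(-2760\right)\right) - 9038921} = \frac{1}{\left(19 - 57960\right) - 9038921} = \frac{1}{-57941 - 9038921} = \frac{1}{-9096862} = - \frac{1}{9096862}$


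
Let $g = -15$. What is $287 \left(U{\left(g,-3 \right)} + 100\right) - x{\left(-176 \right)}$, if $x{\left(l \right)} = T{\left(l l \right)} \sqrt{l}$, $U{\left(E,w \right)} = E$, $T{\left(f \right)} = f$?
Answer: $24395 - 123904 i \sqrt{11} \approx 24395.0 - 4.1094 \cdot 10^{5} i$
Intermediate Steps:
$x{\left(l \right)} = l^{\frac{5}{2}}$ ($x{\left(l \right)} = l l \sqrt{l} = l^{2} \sqrt{l} = l^{\frac{5}{2}}$)
$287 \left(U{\left(g,-3 \right)} + 100\right) - x{\left(-176 \right)} = 287 \left(-15 + 100\right) - \left(-176\right)^{\frac{5}{2}} = 287 \cdot 85 - 123904 i \sqrt{11} = 24395 - 123904 i \sqrt{11}$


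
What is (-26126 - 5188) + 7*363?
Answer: -28773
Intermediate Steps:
(-26126 - 5188) + 7*363 = -31314 + 2541 = -28773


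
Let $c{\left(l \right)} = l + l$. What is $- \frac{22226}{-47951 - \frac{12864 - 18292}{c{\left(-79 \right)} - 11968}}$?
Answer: $\frac{134756238}{290729627} \approx 0.46351$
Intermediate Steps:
$c{\left(l \right)} = 2 l$
$- \frac{22226}{-47951 - \frac{12864 - 18292}{c{\left(-79 \right)} - 11968}} = - \frac{22226}{-47951 - \frac{12864 - 18292}{2 \left(-79\right) - 11968}} = - \frac{22226}{-47951 - - \frac{5428}{-158 - 11968}} = - \frac{22226}{-47951 - - \frac{5428}{-12126}} = - \frac{22226}{-47951 - \left(-5428\right) \left(- \frac{1}{12126}\right)} = - \frac{22226}{-47951 - \frac{2714}{6063}} = - \frac{22226}{- \frac{290729627}{6063}} = \left(-22226\right) \left(- \frac{6063}{290729627}\right) = \frac{134756238}{290729627}$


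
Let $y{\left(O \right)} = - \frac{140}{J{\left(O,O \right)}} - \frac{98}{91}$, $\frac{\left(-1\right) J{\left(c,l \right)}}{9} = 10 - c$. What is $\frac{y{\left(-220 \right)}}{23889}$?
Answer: $- \frac{2716}{64285299} \approx -4.2249 \cdot 10^{-5}$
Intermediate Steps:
$J{\left(c,l \right)} = -90 + 9 c$ ($J{\left(c,l \right)} = - 9 \left(10 - c\right) = -90 + 9 c$)
$y{\left(O \right)} = - \frac{14}{13} - \frac{140}{-90 + 9 O}$ ($y{\left(O \right)} = - \frac{140}{-90 + 9 O} - \frac{98}{91} = - \frac{140}{-90 + 9 O} - \frac{14}{13} = - \frac{14}{13} - \frac{140}{-90 + 9 O}$)
$\frac{y{\left(-220 \right)}}{23889} = \frac{\frac{14}{117} \frac{1}{-10 - 220} \left(-40 - -1980\right)}{23889} = \frac{14 \left(-40 + 1980\right)}{117 \left(-230\right)} \frac{1}{23889} = \frac{14}{117} \left(- \frac{1}{230}\right) 1940 \cdot \frac{1}{23889} = \left(- \frac{2716}{2691}\right) \frac{1}{23889} = - \frac{2716}{64285299}$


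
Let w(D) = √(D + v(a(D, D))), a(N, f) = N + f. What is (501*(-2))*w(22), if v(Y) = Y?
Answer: -1002*√66 ≈ -8140.3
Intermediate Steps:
w(D) = √3*√D (w(D) = √(D + (D + D)) = √(D + 2*D) = √(3*D) = √3*√D)
(501*(-2))*w(22) = (501*(-2))*(√3*√22) = -1002*√66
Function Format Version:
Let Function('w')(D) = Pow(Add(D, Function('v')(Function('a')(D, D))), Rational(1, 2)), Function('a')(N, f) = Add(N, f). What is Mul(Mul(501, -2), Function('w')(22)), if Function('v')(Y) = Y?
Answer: Mul(-1002, Pow(66, Rational(1, 2))) ≈ -8140.3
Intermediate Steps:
Function('w')(D) = Mul(Pow(3, Rational(1, 2)), Pow(D, Rational(1, 2))) (Function('w')(D) = Pow(Add(D, Add(D, D)), Rational(1, 2)) = Pow(Add(D, Mul(2, D)), Rational(1, 2)) = Pow(Mul(3, D), Rational(1, 2)) = Mul(Pow(3, Rational(1, 2)), Pow(D, Rational(1, 2))))
Mul(Mul(501, -2), Function('w')(22)) = Mul(Mul(501, -2), Mul(Pow(3, Rational(1, 2)), Pow(22, Rational(1, 2)))) = Mul(-1002, Pow(66, Rational(1, 2)))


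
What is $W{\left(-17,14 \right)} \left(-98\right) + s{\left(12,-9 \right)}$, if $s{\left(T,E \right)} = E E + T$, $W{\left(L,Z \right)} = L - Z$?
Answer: $3131$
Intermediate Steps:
$s{\left(T,E \right)} = T + E^{2}$ ($s{\left(T,E \right)} = E^{2} + T = T + E^{2}$)
$W{\left(-17,14 \right)} \left(-98\right) + s{\left(12,-9 \right)} = \left(-17 - 14\right) \left(-98\right) + \left(12 + \left(-9\right)^{2}\right) = \left(-17 - 14\right) \left(-98\right) + \left(12 + 81\right) = \left(-31\right) \left(-98\right) + 93 = 3038 + 93 = 3131$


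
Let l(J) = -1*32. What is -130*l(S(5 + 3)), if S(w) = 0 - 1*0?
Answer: 4160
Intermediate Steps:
S(w) = 0 (S(w) = 0 + 0 = 0)
l(J) = -32
-130*l(S(5 + 3)) = -130*(-32) = 4160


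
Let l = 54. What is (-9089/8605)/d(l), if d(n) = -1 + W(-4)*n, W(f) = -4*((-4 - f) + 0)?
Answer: 9089/8605 ≈ 1.0562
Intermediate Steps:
W(f) = 16 + 4*f (W(f) = -4*(-4 - f) = 16 + 4*f)
d(n) = -1 (d(n) = -1 + (16 + 4*(-4))*n = -1 + (16 - 16)*n = -1 + 0*n = -1 + 0 = -1)
(-9089/8605)/d(l) = -9089/8605/(-1) = -9089*1/8605*(-1) = -9089/8605*(-1) = 9089/8605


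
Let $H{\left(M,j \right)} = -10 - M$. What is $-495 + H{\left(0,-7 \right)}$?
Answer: $-505$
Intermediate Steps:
$-495 + H{\left(0,-7 \right)} = -495 - 10 = -505$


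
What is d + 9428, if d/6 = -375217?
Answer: -2241874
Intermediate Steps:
d = -2251302 (d = 6*(-375217) = -2251302)
d + 9428 = -2251302 + 9428 = -2241874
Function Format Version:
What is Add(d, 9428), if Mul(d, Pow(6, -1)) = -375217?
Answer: -2241874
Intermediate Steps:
d = -2251302 (d = Mul(6, -375217) = -2251302)
Add(d, 9428) = Add(-2251302, 9428) = -2241874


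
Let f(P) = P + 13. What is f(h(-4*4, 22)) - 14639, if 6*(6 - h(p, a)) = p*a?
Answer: -43684/3 ≈ -14561.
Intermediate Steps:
h(p, a) = 6 - a*p/6 (h(p, a) = 6 - p*a/6 = 6 - a*p/6)
f(P) = 13 + P
f(h(-4*4, 22)) - 14639 = (13 + (6 - ⅙*22*(-4*4))) - 14639 = (13 + (6 - ⅙*22*(-16))) - 14639 = (13 + (6 + 176/3)) - 14639 = (13 + 194/3) - 14639 = 233/3 - 14639 = -43684/3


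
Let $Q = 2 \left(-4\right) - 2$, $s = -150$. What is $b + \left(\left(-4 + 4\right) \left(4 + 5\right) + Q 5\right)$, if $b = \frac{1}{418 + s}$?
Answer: $- \frac{13399}{268} \approx -49.996$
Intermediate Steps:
$b = \frac{1}{268}$ ($b = \frac{1}{418 - 150} = \frac{1}{268} \approx 0.0037313$)
$Q = -10$ ($Q = -8 - 2 = -10$)
$b + \left(\left(-4 + 4\right) \left(4 + 5\right) + Q 5\right) = \frac{1}{268} - \left(50 - \left(-4 + 4\right) \left(4 + 5\right)\right) = \frac{1}{268} + \left(0 \cdot 9 - 50\right) = \frac{1}{268} + \left(0 - 50\right) = \frac{1}{268} - 50 = - \frac{13399}{268}$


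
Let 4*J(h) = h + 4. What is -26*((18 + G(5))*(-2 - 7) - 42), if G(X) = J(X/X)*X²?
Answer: 25233/2 ≈ 12617.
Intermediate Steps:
J(h) = 1 + h/4 (J(h) = (h + 4)/4 = (4 + h)/4 = 1 + h/4)
G(X) = 5*X²/4 (G(X) = (1 + (X/X)/4)*X² = (1 + (¼)*1)*X² = (1 + ¼)*X² = 5*X²/4)
-26*((18 + G(5))*(-2 - 7) - 42) = -26*((18 + (5/4)*5²)*(-2 - 7) - 42) = -26*((18 + (5/4)*25)*(-9) - 42) = -26*((18 + 125/4)*(-9) - 42) = -26*((197/4)*(-9) - 42) = -26*(-1773/4 - 42) = -26*(-1941/4) = 25233/2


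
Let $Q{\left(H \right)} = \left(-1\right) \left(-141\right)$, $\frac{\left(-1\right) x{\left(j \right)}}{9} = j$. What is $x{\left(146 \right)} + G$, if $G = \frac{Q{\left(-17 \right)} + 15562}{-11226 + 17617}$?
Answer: $- \frac{8382071}{6391} \approx -1311.5$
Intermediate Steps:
$x{\left(j \right)} = - 9 j$
$Q{\left(H \right)} = 141$
$G = \frac{15703}{6391}$ ($G = \frac{141 + 15562}{-11226 + 17617} = \frac{15703}{6391} \approx 2.4571$)
$x{\left(146 \right)} + G = \left(-9\right) 146 + \frac{15703}{6391} = -1314 + \frac{15703}{6391} = - \frac{8382071}{6391}$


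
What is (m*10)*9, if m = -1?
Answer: -90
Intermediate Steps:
(m*10)*9 = -1*10*9 = -10*9 = -90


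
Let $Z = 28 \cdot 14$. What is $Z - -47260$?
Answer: $47652$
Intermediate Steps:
$Z = 392$
$Z - -47260 = 392 - -47260 = 392 + 47260 = 47652$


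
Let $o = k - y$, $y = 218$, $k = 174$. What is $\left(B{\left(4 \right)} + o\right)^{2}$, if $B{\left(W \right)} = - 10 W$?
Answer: $7056$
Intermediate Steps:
$o = -44$ ($o = 174 - 218 = -44$)
$\left(B{\left(4 \right)} + o\right)^{2} = \left(\left(-10\right) 4 - 44\right)^{2} = \left(-40 - 44\right)^{2} = \left(-84\right)^{2} = 7056$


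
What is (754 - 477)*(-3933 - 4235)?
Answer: -2262536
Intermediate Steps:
(754 - 477)*(-3933 - 4235) = 277*(-8168) = -2262536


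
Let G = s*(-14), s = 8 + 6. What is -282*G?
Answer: 55272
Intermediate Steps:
s = 14
G = -196 (G = 14*(-14) = -196)
-282*G = -282*(-196) = 55272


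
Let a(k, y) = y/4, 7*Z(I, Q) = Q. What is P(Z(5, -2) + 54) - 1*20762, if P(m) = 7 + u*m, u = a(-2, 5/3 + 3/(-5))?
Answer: -2177771/105 ≈ -20741.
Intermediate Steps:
Z(I, Q) = Q/7
a(k, y) = y/4 (a(k, y) = y*(¼) = y/4)
u = 4/15 (u = (5/3 + 3/(-5))/4 = (5*(⅓) + 3*(-⅕))/4 = (5/3 - ⅗)/4 = (¼)*(16/15) = 4/15 ≈ 0.26667)
P(m) = 7 + 4*m/15
P(Z(5, -2) + 54) - 1*20762 = (7 + 4*((⅐)*(-2) + 54)/15) - 1*20762 = (7 + 4*(-2/7 + 54)/15) - 20762 = (7 + (4/15)*(376/7)) - 20762 = (7 + 1504/105) - 20762 = 2239/105 - 20762 = -2177771/105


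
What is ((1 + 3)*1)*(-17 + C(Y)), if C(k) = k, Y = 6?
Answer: -44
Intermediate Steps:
((1 + 3)*1)*(-17 + C(Y)) = ((1 + 3)*1)*(-17 + 6) = (4*1)*(-11) = 4*(-11) = -44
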